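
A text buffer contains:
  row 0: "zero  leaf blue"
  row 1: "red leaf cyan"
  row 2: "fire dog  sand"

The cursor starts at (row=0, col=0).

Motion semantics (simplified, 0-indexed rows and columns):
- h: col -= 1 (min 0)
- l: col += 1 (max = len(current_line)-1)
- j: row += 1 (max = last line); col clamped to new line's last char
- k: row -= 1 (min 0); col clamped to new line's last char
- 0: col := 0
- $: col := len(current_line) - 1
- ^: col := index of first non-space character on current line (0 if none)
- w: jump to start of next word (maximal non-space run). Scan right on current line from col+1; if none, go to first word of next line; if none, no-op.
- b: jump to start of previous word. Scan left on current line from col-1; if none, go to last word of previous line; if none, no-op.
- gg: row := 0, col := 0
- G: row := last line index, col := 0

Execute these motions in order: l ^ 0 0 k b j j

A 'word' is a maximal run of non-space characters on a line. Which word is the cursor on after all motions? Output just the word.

Answer: fire

Derivation:
After 1 (l): row=0 col=1 char='e'
After 2 (^): row=0 col=0 char='z'
After 3 (0): row=0 col=0 char='z'
After 4 (0): row=0 col=0 char='z'
After 5 (k): row=0 col=0 char='z'
After 6 (b): row=0 col=0 char='z'
After 7 (j): row=1 col=0 char='r'
After 8 (j): row=2 col=0 char='f'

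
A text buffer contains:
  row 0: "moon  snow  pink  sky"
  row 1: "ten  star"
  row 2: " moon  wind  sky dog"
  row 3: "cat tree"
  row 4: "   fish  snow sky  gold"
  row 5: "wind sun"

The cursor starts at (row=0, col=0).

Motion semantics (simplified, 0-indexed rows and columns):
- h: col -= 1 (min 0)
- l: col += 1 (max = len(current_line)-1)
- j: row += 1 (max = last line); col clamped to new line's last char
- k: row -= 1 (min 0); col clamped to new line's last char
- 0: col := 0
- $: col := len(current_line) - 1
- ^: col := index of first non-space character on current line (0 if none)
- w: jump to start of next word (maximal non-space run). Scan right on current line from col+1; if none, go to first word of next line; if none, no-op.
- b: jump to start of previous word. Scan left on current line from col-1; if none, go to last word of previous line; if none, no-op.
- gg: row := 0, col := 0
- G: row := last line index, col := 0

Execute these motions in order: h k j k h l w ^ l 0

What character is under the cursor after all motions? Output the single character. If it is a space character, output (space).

After 1 (h): row=0 col=0 char='m'
After 2 (k): row=0 col=0 char='m'
After 3 (j): row=1 col=0 char='t'
After 4 (k): row=0 col=0 char='m'
After 5 (h): row=0 col=0 char='m'
After 6 (l): row=0 col=1 char='o'
After 7 (w): row=0 col=6 char='s'
After 8 (^): row=0 col=0 char='m'
After 9 (l): row=0 col=1 char='o'
After 10 (0): row=0 col=0 char='m'

Answer: m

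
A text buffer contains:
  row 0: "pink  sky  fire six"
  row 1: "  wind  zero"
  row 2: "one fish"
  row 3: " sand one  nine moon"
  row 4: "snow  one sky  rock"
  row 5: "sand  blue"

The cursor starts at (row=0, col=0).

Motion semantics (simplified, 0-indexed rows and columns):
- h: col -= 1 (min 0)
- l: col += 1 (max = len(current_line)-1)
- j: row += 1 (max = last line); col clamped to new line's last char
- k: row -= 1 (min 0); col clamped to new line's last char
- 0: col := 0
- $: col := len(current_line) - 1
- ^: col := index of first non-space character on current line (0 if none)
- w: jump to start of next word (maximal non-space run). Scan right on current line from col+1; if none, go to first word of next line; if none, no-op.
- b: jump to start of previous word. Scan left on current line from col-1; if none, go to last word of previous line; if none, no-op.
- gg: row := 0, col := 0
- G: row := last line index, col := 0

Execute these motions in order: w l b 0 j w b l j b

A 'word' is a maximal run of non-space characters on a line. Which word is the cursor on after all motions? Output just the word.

After 1 (w): row=0 col=6 char='s'
After 2 (l): row=0 col=7 char='k'
After 3 (b): row=0 col=6 char='s'
After 4 (0): row=0 col=0 char='p'
After 5 (j): row=1 col=0 char='_'
After 6 (w): row=1 col=2 char='w'
After 7 (b): row=0 col=16 char='s'
After 8 (l): row=0 col=17 char='i'
After 9 (j): row=1 col=11 char='o'
After 10 (b): row=1 col=8 char='z'

Answer: zero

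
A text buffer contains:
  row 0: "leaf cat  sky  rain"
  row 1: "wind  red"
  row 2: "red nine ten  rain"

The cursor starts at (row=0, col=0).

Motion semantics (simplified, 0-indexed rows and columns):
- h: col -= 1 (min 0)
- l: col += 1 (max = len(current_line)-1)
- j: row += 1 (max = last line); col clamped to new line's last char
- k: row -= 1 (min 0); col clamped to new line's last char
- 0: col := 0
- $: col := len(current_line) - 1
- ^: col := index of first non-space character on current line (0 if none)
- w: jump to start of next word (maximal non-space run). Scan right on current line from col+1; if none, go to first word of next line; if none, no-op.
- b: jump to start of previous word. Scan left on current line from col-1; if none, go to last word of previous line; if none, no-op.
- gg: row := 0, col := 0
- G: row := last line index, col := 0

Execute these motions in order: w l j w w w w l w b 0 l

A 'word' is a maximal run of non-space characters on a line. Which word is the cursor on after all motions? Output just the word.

After 1 (w): row=0 col=5 char='c'
After 2 (l): row=0 col=6 char='a'
After 3 (j): row=1 col=6 char='r'
After 4 (w): row=2 col=0 char='r'
After 5 (w): row=2 col=4 char='n'
After 6 (w): row=2 col=9 char='t'
After 7 (w): row=2 col=14 char='r'
After 8 (l): row=2 col=15 char='a'
After 9 (w): row=2 col=15 char='a'
After 10 (b): row=2 col=14 char='r'
After 11 (0): row=2 col=0 char='r'
After 12 (l): row=2 col=1 char='e'

Answer: red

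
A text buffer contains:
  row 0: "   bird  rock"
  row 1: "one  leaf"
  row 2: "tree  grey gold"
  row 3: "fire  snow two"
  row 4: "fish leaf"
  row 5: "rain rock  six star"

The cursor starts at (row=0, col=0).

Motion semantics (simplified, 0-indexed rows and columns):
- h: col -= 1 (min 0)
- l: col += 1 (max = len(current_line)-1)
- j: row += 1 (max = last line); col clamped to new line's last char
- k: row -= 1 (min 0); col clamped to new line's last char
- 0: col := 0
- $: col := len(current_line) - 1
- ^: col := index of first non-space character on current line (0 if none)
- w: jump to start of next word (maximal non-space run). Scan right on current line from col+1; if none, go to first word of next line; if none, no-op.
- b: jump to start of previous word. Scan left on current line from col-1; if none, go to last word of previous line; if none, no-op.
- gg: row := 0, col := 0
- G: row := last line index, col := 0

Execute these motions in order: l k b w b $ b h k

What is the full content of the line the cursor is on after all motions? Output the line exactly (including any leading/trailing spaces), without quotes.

After 1 (l): row=0 col=1 char='_'
After 2 (k): row=0 col=1 char='_'
After 3 (b): row=0 col=1 char='_'
After 4 (w): row=0 col=3 char='b'
After 5 (b): row=0 col=3 char='b'
After 6 ($): row=0 col=12 char='k'
After 7 (b): row=0 col=9 char='r'
After 8 (h): row=0 col=8 char='_'
After 9 (k): row=0 col=8 char='_'

Answer:    bird  rock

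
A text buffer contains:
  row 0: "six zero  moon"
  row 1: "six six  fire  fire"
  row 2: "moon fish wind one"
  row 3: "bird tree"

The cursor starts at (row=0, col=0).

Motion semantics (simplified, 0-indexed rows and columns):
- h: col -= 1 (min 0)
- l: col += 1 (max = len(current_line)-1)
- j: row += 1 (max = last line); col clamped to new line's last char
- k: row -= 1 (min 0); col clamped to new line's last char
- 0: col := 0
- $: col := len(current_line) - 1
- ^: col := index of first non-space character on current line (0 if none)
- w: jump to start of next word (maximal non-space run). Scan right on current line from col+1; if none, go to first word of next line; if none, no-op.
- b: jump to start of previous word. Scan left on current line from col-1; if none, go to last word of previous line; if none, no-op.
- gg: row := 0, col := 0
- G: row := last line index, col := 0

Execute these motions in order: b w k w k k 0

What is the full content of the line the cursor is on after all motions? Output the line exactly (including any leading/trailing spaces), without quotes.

Answer: six zero  moon

Derivation:
After 1 (b): row=0 col=0 char='s'
After 2 (w): row=0 col=4 char='z'
After 3 (k): row=0 col=4 char='z'
After 4 (w): row=0 col=10 char='m'
After 5 (k): row=0 col=10 char='m'
After 6 (k): row=0 col=10 char='m'
After 7 (0): row=0 col=0 char='s'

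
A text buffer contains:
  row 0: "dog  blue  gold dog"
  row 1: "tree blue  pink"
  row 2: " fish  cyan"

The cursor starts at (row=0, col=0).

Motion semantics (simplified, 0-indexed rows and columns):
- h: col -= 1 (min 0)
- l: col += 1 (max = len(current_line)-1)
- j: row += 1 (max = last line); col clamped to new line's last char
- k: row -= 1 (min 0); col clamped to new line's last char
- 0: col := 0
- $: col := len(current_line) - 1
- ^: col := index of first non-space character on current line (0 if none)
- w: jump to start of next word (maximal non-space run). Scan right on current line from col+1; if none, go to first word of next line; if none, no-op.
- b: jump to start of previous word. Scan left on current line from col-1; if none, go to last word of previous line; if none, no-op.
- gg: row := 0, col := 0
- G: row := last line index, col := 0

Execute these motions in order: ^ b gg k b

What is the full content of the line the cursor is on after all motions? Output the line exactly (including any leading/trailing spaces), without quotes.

After 1 (^): row=0 col=0 char='d'
After 2 (b): row=0 col=0 char='d'
After 3 (gg): row=0 col=0 char='d'
After 4 (k): row=0 col=0 char='d'
After 5 (b): row=0 col=0 char='d'

Answer: dog  blue  gold dog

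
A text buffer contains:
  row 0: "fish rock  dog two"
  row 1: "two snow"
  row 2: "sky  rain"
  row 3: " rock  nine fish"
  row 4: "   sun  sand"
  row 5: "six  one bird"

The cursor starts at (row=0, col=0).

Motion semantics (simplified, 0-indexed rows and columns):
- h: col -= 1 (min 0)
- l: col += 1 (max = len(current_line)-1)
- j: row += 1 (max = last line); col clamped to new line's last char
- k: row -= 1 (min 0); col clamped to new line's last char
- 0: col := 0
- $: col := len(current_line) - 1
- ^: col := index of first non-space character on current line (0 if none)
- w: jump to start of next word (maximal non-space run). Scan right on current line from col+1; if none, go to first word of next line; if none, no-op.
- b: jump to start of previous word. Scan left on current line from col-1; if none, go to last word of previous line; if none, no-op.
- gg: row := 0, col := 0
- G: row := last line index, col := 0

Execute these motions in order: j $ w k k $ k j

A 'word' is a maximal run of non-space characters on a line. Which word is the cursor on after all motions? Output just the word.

Answer: snow

Derivation:
After 1 (j): row=1 col=0 char='t'
After 2 ($): row=1 col=7 char='w'
After 3 (w): row=2 col=0 char='s'
After 4 (k): row=1 col=0 char='t'
After 5 (k): row=0 col=0 char='f'
After 6 ($): row=0 col=17 char='o'
After 7 (k): row=0 col=17 char='o'
After 8 (j): row=1 col=7 char='w'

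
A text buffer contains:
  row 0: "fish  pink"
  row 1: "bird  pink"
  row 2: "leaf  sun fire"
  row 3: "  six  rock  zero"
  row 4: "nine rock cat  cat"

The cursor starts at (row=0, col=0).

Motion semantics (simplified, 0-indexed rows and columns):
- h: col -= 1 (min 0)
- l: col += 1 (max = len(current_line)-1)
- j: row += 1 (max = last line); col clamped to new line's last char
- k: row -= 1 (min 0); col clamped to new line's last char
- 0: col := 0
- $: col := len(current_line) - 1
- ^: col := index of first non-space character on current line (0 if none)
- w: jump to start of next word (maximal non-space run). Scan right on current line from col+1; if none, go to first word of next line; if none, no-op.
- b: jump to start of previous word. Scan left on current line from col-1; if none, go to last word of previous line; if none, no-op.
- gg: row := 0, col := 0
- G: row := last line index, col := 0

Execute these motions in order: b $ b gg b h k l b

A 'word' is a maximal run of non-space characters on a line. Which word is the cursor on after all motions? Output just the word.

Answer: fish

Derivation:
After 1 (b): row=0 col=0 char='f'
After 2 ($): row=0 col=9 char='k'
After 3 (b): row=0 col=6 char='p'
After 4 (gg): row=0 col=0 char='f'
After 5 (b): row=0 col=0 char='f'
After 6 (h): row=0 col=0 char='f'
After 7 (k): row=0 col=0 char='f'
After 8 (l): row=0 col=1 char='i'
After 9 (b): row=0 col=0 char='f'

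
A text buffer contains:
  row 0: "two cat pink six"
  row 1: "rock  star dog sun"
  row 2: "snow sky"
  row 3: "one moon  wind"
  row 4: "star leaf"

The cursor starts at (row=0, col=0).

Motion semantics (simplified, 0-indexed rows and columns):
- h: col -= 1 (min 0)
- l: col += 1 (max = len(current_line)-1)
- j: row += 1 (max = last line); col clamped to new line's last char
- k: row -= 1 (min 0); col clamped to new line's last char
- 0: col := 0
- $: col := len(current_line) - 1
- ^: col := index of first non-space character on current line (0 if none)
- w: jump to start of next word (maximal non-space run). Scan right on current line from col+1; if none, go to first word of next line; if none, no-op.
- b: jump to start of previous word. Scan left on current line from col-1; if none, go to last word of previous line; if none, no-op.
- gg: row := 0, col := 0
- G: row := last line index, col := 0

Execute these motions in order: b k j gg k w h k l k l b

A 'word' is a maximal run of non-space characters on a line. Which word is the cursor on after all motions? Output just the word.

After 1 (b): row=0 col=0 char='t'
After 2 (k): row=0 col=0 char='t'
After 3 (j): row=1 col=0 char='r'
After 4 (gg): row=0 col=0 char='t'
After 5 (k): row=0 col=0 char='t'
After 6 (w): row=0 col=4 char='c'
After 7 (h): row=0 col=3 char='_'
After 8 (k): row=0 col=3 char='_'
After 9 (l): row=0 col=4 char='c'
After 10 (k): row=0 col=4 char='c'
After 11 (l): row=0 col=5 char='a'
After 12 (b): row=0 col=4 char='c'

Answer: cat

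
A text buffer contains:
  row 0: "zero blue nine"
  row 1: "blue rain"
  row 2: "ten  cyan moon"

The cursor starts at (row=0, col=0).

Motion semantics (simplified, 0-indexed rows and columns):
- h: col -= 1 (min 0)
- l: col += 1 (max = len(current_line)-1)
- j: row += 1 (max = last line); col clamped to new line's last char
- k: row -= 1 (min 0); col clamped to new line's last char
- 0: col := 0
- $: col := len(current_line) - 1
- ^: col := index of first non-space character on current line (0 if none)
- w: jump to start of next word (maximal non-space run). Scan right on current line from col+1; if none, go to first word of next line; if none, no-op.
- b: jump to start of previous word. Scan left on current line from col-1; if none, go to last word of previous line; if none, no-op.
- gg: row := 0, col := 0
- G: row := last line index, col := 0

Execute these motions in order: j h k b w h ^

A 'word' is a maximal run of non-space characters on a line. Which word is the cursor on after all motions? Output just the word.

After 1 (j): row=1 col=0 char='b'
After 2 (h): row=1 col=0 char='b'
After 3 (k): row=0 col=0 char='z'
After 4 (b): row=0 col=0 char='z'
After 5 (w): row=0 col=5 char='b'
After 6 (h): row=0 col=4 char='_'
After 7 (^): row=0 col=0 char='z'

Answer: zero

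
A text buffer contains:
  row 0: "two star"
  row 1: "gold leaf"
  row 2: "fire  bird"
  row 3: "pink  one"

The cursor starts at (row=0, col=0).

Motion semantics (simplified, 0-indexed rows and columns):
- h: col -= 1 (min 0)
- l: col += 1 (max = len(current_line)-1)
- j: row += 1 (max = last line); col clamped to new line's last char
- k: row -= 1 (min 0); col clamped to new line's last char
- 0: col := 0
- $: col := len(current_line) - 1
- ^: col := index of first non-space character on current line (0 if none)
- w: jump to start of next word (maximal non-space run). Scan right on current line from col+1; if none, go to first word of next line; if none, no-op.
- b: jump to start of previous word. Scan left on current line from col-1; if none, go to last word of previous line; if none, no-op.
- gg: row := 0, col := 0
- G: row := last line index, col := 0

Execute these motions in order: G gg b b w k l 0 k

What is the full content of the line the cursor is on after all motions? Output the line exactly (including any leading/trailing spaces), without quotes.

After 1 (G): row=3 col=0 char='p'
After 2 (gg): row=0 col=0 char='t'
After 3 (b): row=0 col=0 char='t'
After 4 (b): row=0 col=0 char='t'
After 5 (w): row=0 col=4 char='s'
After 6 (k): row=0 col=4 char='s'
After 7 (l): row=0 col=5 char='t'
After 8 (0): row=0 col=0 char='t'
After 9 (k): row=0 col=0 char='t'

Answer: two star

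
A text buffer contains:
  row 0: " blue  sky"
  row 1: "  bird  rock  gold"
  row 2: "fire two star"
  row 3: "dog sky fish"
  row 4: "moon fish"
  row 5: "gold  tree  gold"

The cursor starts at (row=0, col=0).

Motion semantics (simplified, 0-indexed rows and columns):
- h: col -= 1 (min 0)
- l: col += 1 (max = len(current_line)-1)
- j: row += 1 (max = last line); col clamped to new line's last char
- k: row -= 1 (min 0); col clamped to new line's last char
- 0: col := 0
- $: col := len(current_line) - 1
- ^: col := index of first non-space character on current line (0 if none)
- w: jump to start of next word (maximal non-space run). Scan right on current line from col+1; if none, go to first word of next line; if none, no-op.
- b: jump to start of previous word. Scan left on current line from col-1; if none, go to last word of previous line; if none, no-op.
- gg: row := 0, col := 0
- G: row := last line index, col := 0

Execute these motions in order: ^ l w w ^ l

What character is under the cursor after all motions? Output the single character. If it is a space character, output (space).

Answer: i

Derivation:
After 1 (^): row=0 col=1 char='b'
After 2 (l): row=0 col=2 char='l'
After 3 (w): row=0 col=7 char='s'
After 4 (w): row=1 col=2 char='b'
After 5 (^): row=1 col=2 char='b'
After 6 (l): row=1 col=3 char='i'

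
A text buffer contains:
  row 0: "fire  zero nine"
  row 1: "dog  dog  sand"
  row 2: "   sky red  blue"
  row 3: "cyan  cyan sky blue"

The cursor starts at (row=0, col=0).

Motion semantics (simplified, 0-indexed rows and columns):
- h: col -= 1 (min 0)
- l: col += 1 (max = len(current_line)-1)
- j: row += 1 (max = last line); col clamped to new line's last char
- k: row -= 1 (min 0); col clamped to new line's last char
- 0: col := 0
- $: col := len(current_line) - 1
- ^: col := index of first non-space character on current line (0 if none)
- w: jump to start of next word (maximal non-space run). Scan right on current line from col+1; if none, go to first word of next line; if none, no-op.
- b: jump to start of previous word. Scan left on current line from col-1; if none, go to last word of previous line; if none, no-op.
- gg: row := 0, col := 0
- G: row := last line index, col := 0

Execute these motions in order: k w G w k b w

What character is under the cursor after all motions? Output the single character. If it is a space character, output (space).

After 1 (k): row=0 col=0 char='f'
After 2 (w): row=0 col=6 char='z'
After 3 (G): row=3 col=0 char='c'
After 4 (w): row=3 col=6 char='c'
After 5 (k): row=2 col=6 char='_'
After 6 (b): row=2 col=3 char='s'
After 7 (w): row=2 col=7 char='r'

Answer: r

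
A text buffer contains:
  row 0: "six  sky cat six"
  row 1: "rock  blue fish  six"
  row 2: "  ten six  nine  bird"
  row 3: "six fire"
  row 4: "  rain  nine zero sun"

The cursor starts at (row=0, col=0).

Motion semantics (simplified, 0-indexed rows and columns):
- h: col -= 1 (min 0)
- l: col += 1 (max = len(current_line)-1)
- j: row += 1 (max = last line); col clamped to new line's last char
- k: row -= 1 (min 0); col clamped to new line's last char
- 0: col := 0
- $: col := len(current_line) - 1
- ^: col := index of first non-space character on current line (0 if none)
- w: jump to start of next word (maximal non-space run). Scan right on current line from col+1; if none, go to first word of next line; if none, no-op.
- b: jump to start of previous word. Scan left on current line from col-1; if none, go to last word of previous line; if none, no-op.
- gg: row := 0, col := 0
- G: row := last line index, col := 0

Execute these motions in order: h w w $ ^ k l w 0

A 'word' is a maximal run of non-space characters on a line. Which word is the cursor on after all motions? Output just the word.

Answer: six

Derivation:
After 1 (h): row=0 col=0 char='s'
After 2 (w): row=0 col=5 char='s'
After 3 (w): row=0 col=9 char='c'
After 4 ($): row=0 col=15 char='x'
After 5 (^): row=0 col=0 char='s'
After 6 (k): row=0 col=0 char='s'
After 7 (l): row=0 col=1 char='i'
After 8 (w): row=0 col=5 char='s'
After 9 (0): row=0 col=0 char='s'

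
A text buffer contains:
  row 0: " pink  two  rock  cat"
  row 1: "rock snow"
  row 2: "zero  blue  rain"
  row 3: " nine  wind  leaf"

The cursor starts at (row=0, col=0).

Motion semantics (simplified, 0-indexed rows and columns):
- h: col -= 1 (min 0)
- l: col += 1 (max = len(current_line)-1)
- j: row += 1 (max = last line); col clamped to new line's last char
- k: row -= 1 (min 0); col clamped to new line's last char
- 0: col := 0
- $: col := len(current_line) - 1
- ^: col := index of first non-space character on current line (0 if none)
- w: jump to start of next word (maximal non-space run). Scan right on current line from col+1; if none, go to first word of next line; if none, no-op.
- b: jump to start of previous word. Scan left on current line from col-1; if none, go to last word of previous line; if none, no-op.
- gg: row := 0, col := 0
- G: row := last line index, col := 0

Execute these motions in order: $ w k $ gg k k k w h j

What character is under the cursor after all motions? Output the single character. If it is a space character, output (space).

Answer: r

Derivation:
After 1 ($): row=0 col=20 char='t'
After 2 (w): row=1 col=0 char='r'
After 3 (k): row=0 col=0 char='_'
After 4 ($): row=0 col=20 char='t'
After 5 (gg): row=0 col=0 char='_'
After 6 (k): row=0 col=0 char='_'
After 7 (k): row=0 col=0 char='_'
After 8 (k): row=0 col=0 char='_'
After 9 (w): row=0 col=1 char='p'
After 10 (h): row=0 col=0 char='_'
After 11 (j): row=1 col=0 char='r'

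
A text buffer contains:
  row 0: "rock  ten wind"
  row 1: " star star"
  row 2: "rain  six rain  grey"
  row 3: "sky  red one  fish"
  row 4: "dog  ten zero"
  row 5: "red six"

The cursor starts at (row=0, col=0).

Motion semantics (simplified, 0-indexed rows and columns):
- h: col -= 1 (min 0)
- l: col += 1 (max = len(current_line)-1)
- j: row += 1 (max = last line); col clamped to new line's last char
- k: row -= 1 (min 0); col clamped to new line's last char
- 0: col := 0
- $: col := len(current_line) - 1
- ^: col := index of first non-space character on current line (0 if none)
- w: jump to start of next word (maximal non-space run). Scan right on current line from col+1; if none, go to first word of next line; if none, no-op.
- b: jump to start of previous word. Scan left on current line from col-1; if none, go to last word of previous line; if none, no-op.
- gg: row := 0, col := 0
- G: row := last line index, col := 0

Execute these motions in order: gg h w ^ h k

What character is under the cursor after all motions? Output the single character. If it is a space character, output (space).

After 1 (gg): row=0 col=0 char='r'
After 2 (h): row=0 col=0 char='r'
After 3 (w): row=0 col=6 char='t'
After 4 (^): row=0 col=0 char='r'
After 5 (h): row=0 col=0 char='r'
After 6 (k): row=0 col=0 char='r'

Answer: r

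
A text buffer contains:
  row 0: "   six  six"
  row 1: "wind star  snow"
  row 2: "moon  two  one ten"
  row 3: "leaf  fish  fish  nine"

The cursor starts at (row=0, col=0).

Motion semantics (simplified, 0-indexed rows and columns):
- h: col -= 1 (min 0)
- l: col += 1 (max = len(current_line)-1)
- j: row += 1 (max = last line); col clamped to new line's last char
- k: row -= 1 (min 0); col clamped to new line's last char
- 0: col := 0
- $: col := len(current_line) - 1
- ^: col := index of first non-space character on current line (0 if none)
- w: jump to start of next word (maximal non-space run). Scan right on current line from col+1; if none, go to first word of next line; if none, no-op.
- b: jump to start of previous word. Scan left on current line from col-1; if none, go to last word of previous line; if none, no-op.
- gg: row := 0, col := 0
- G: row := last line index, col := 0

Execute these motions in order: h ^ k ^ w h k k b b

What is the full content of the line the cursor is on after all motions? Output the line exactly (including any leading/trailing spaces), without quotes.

Answer:    six  six

Derivation:
After 1 (h): row=0 col=0 char='_'
After 2 (^): row=0 col=3 char='s'
After 3 (k): row=0 col=3 char='s'
After 4 (^): row=0 col=3 char='s'
After 5 (w): row=0 col=8 char='s'
After 6 (h): row=0 col=7 char='_'
After 7 (k): row=0 col=7 char='_'
After 8 (k): row=0 col=7 char='_'
After 9 (b): row=0 col=3 char='s'
After 10 (b): row=0 col=3 char='s'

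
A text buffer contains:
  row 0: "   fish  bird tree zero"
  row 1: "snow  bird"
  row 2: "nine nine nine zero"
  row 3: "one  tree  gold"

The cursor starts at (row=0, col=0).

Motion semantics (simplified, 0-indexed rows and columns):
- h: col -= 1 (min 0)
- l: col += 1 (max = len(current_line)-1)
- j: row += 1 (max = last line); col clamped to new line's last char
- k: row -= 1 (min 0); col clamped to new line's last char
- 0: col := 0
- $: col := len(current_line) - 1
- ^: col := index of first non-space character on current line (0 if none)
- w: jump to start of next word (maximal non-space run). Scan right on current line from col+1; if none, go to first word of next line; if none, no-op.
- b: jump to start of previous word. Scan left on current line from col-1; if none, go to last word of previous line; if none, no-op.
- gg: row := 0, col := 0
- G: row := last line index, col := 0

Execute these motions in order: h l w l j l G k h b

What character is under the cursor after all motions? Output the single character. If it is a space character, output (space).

After 1 (h): row=0 col=0 char='_'
After 2 (l): row=0 col=1 char='_'
After 3 (w): row=0 col=3 char='f'
After 4 (l): row=0 col=4 char='i'
After 5 (j): row=1 col=4 char='_'
After 6 (l): row=1 col=5 char='_'
After 7 (G): row=3 col=0 char='o'
After 8 (k): row=2 col=0 char='n'
After 9 (h): row=2 col=0 char='n'
After 10 (b): row=1 col=6 char='b'

Answer: b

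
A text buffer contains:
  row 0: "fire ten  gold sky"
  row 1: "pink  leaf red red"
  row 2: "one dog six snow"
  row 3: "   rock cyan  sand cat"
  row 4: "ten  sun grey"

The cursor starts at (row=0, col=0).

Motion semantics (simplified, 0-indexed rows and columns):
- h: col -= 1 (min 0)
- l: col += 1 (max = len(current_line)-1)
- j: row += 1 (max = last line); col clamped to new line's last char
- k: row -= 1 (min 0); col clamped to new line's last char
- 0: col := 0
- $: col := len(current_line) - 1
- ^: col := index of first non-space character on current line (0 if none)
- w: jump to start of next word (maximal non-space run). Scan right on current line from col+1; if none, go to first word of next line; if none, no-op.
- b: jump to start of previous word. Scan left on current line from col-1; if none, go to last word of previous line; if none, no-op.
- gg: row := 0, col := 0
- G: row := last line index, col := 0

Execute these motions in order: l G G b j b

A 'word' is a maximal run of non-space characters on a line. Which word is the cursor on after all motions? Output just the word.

After 1 (l): row=0 col=1 char='i'
After 2 (G): row=4 col=0 char='t'
After 3 (G): row=4 col=0 char='t'
After 4 (b): row=3 col=19 char='c'
After 5 (j): row=4 col=12 char='y'
After 6 (b): row=4 col=9 char='g'

Answer: grey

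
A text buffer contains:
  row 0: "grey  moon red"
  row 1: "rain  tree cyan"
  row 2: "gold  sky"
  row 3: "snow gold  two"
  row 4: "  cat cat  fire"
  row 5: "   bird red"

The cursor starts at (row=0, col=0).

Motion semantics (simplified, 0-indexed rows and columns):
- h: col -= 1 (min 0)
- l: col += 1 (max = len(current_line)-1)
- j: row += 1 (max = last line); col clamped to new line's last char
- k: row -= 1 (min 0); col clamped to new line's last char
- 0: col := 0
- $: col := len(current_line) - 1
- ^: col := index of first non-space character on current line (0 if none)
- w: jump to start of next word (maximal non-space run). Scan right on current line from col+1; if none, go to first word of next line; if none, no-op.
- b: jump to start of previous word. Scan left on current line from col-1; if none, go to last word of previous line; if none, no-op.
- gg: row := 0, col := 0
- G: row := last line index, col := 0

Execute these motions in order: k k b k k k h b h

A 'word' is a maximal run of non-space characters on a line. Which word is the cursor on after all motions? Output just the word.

Answer: grey

Derivation:
After 1 (k): row=0 col=0 char='g'
After 2 (k): row=0 col=0 char='g'
After 3 (b): row=0 col=0 char='g'
After 4 (k): row=0 col=0 char='g'
After 5 (k): row=0 col=0 char='g'
After 6 (k): row=0 col=0 char='g'
After 7 (h): row=0 col=0 char='g'
After 8 (b): row=0 col=0 char='g'
After 9 (h): row=0 col=0 char='g'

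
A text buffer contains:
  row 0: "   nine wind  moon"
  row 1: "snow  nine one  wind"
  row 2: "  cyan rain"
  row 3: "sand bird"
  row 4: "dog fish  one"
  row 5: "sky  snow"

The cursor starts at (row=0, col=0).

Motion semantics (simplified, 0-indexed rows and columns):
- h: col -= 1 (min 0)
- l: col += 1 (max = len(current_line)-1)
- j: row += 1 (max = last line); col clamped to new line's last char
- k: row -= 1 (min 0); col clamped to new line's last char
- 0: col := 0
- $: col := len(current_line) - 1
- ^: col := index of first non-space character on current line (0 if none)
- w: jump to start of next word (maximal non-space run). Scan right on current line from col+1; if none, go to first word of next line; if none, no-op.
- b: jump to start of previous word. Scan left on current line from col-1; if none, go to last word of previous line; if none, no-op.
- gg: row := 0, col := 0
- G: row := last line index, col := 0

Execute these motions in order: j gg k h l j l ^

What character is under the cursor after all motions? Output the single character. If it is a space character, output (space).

Answer: s

Derivation:
After 1 (j): row=1 col=0 char='s'
After 2 (gg): row=0 col=0 char='_'
After 3 (k): row=0 col=0 char='_'
After 4 (h): row=0 col=0 char='_'
After 5 (l): row=0 col=1 char='_'
After 6 (j): row=1 col=1 char='n'
After 7 (l): row=1 col=2 char='o'
After 8 (^): row=1 col=0 char='s'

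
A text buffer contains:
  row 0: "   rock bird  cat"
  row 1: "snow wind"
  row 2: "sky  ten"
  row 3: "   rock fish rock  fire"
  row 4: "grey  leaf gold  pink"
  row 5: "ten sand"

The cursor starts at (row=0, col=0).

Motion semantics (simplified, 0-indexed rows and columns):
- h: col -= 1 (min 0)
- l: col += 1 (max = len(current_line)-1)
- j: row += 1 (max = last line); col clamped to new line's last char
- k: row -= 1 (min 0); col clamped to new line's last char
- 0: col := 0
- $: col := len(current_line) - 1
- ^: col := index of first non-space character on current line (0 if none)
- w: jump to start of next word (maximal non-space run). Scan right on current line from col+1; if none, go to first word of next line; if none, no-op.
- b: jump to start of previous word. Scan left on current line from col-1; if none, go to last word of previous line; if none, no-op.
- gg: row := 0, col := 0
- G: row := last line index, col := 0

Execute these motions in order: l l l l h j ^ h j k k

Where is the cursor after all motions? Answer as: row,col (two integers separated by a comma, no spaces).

After 1 (l): row=0 col=1 char='_'
After 2 (l): row=0 col=2 char='_'
After 3 (l): row=0 col=3 char='r'
After 4 (l): row=0 col=4 char='o'
After 5 (h): row=0 col=3 char='r'
After 6 (j): row=1 col=3 char='w'
After 7 (^): row=1 col=0 char='s'
After 8 (h): row=1 col=0 char='s'
After 9 (j): row=2 col=0 char='s'
After 10 (k): row=1 col=0 char='s'
After 11 (k): row=0 col=0 char='_'

Answer: 0,0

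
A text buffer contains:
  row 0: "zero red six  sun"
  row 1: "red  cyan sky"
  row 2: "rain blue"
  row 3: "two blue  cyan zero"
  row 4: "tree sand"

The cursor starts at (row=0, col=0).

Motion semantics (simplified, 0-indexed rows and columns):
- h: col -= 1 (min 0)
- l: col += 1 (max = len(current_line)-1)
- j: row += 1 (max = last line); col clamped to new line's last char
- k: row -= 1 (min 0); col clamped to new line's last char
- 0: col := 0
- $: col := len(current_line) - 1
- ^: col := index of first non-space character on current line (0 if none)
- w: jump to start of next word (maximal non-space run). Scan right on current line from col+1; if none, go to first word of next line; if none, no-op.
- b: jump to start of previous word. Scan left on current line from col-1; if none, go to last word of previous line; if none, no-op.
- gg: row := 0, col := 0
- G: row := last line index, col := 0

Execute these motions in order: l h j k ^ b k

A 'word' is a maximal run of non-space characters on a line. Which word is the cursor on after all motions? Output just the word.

Answer: zero

Derivation:
After 1 (l): row=0 col=1 char='e'
After 2 (h): row=0 col=0 char='z'
After 3 (j): row=1 col=0 char='r'
After 4 (k): row=0 col=0 char='z'
After 5 (^): row=0 col=0 char='z'
After 6 (b): row=0 col=0 char='z'
After 7 (k): row=0 col=0 char='z'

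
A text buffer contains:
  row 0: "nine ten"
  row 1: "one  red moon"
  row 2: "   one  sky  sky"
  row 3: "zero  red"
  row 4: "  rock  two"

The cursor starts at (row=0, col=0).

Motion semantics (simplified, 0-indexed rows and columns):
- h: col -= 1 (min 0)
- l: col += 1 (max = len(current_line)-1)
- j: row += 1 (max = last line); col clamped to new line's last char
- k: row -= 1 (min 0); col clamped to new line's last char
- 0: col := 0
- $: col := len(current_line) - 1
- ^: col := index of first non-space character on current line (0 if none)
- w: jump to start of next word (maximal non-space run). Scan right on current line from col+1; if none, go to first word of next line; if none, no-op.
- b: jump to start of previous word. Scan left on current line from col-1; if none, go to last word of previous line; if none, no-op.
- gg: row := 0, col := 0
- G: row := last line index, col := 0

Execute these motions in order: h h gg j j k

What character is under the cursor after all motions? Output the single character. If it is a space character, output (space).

Answer: o

Derivation:
After 1 (h): row=0 col=0 char='n'
After 2 (h): row=0 col=0 char='n'
After 3 (gg): row=0 col=0 char='n'
After 4 (j): row=1 col=0 char='o'
After 5 (j): row=2 col=0 char='_'
After 6 (k): row=1 col=0 char='o'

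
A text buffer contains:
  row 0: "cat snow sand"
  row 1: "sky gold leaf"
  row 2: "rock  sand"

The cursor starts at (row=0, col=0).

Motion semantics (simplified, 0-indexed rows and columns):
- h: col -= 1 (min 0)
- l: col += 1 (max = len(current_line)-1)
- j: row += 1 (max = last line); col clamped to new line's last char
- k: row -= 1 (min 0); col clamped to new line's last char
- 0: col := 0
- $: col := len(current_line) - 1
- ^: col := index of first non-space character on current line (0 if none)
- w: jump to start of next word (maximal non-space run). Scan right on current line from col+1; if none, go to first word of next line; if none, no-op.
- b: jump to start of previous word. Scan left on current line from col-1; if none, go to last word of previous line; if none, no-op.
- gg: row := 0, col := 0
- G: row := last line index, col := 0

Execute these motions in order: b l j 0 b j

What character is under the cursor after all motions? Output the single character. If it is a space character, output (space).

After 1 (b): row=0 col=0 char='c'
After 2 (l): row=0 col=1 char='a'
After 3 (j): row=1 col=1 char='k'
After 4 (0): row=1 col=0 char='s'
After 5 (b): row=0 col=9 char='s'
After 6 (j): row=1 col=9 char='l'

Answer: l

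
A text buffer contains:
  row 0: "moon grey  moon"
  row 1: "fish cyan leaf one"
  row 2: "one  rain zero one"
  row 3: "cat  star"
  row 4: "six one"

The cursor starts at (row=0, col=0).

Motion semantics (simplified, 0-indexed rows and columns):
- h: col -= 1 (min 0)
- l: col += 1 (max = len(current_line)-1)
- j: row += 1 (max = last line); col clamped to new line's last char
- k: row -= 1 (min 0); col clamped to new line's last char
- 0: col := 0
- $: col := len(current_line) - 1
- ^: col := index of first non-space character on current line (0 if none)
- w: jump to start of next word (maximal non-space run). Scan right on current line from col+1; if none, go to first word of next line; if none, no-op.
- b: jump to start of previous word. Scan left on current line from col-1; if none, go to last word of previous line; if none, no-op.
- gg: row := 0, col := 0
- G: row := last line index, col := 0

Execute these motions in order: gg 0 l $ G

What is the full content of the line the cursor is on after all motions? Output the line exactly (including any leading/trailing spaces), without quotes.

Answer: six one

Derivation:
After 1 (gg): row=0 col=0 char='m'
After 2 (0): row=0 col=0 char='m'
After 3 (l): row=0 col=1 char='o'
After 4 ($): row=0 col=14 char='n'
After 5 (G): row=4 col=0 char='s'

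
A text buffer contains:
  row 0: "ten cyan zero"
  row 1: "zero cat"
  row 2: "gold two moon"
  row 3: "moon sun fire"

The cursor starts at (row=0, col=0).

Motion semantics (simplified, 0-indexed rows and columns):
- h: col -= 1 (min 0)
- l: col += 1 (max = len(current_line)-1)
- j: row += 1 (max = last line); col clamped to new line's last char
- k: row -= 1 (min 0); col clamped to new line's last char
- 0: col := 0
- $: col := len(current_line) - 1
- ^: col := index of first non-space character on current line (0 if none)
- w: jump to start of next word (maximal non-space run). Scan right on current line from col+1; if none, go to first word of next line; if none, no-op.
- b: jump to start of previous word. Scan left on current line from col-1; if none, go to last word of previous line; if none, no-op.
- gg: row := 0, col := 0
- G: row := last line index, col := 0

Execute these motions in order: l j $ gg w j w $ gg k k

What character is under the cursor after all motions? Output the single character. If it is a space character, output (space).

Answer: t

Derivation:
After 1 (l): row=0 col=1 char='e'
After 2 (j): row=1 col=1 char='e'
After 3 ($): row=1 col=7 char='t'
After 4 (gg): row=0 col=0 char='t'
After 5 (w): row=0 col=4 char='c'
After 6 (j): row=1 col=4 char='_'
After 7 (w): row=1 col=5 char='c'
After 8 ($): row=1 col=7 char='t'
After 9 (gg): row=0 col=0 char='t'
After 10 (k): row=0 col=0 char='t'
After 11 (k): row=0 col=0 char='t'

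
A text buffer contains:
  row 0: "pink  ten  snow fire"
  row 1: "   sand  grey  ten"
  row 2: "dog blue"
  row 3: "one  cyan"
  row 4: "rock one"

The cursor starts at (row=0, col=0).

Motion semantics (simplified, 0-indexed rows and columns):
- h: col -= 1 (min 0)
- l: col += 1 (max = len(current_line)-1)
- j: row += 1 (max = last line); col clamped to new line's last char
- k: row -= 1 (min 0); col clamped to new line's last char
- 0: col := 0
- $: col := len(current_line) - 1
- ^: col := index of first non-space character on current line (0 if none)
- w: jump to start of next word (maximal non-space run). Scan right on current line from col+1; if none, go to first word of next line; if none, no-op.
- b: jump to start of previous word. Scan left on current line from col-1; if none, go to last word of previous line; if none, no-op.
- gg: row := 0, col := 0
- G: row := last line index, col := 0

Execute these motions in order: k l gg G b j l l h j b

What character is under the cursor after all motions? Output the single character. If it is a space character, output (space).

After 1 (k): row=0 col=0 char='p'
After 2 (l): row=0 col=1 char='i'
After 3 (gg): row=0 col=0 char='p'
After 4 (G): row=4 col=0 char='r'
After 5 (b): row=3 col=5 char='c'
After 6 (j): row=4 col=5 char='o'
After 7 (l): row=4 col=6 char='n'
After 8 (l): row=4 col=7 char='e'
After 9 (h): row=4 col=6 char='n'
After 10 (j): row=4 col=6 char='n'
After 11 (b): row=4 col=5 char='o'

Answer: o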